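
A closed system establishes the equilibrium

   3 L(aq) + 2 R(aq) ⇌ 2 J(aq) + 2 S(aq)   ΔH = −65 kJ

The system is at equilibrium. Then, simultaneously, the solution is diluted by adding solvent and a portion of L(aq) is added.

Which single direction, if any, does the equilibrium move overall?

Dilution lowers every aqueous concentration by the same factor. Δn_aq = 4 − 5 = -1, so the system shifts toward the side with more dissolved moles — to the left.
Adding L (aq), a reactant, drives the reaction to the right.
The individual effects push in opposite directions; without quantitative information the net direction cannot be determined.

cannot be determined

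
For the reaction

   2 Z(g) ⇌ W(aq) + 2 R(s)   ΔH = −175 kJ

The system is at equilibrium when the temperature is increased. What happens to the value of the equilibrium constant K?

decreases

K depends on temperature via the van 't Hoff relation. The forward reaction is exothermic, so raising T decreases K.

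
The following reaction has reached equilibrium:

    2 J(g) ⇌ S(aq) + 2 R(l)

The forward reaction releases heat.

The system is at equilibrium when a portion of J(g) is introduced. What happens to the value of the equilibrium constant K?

The equilibrium constant depends only on temperature. This perturbation may move the position of equilibrium, but since T is unchanged, K itself is unchanged.

unchanged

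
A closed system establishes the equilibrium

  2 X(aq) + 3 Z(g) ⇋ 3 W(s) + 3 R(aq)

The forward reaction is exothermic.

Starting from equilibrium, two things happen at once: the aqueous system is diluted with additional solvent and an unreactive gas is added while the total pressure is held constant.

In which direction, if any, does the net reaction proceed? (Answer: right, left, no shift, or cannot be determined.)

Dilution lowers every aqueous concentration by the same factor. Δn_aq = 3 − 2 = +1, so the system shifts toward the side with more dissolved moles — to the right.
Adding inert gas at constant total pressure expands the volume and lowers every reacting partial pressure. With Δn_gas = 0 − 3 = -3, Q moves away from K toward the side with fewer gas moles, so the system shifts toward the side with more gas moles — to the left.
The individual effects push in opposite directions; without quantitative information the net direction cannot be determined.

cannot be determined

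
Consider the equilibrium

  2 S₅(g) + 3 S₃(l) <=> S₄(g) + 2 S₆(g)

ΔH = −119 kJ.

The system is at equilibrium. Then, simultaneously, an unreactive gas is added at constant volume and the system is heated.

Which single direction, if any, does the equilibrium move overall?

left

At constant volume, adding an inert gas leaves every reacting species' partial pressure unchanged, so Q is unchanged — no shift from this change.
The forward reaction is exothermic. Raising T favours the endothermic direction — shift to the left.
Only the nonzero effect(s) matter; the net shift is to the left.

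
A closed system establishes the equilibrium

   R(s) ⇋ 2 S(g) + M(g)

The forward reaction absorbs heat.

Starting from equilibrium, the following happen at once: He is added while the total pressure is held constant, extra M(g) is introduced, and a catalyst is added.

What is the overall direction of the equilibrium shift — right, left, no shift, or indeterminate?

cannot be determined

Adding inert gas at constant total pressure expands the volume and lowers every reacting partial pressure. With Δn_gas = 3 − 0 = +3, Q moves away from K toward the side with fewer gas moles, so the system shifts toward the side with more gas moles — to the right.
Adding M (g), a product, drives the reaction to the left.
A catalyst speeds both forward and reverse rates equally; it changes neither Q nor K — no shift from this change.
The individual effects push in opposite directions; without quantitative information the net direction cannot be determined.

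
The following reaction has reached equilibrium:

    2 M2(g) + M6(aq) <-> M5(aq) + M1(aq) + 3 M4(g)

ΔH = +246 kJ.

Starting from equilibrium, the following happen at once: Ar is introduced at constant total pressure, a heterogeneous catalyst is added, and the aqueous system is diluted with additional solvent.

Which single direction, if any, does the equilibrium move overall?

Adding inert gas at constant total pressure expands the volume and lowers every reacting partial pressure. With Δn_gas = 3 − 2 = +1, Q moves away from K toward the side with fewer gas moles, so the system shifts toward the side with more gas moles — to the right.
A catalyst speeds both forward and reverse rates equally; it changes neither Q nor K — no shift from this change.
Dilution lowers every aqueous concentration by the same factor. Δn_aq = 2 − 1 = +1, so the system shifts toward the side with more dissolved moles — to the right.
Only the nonzero effect(s) matter; the net shift is to the right.

right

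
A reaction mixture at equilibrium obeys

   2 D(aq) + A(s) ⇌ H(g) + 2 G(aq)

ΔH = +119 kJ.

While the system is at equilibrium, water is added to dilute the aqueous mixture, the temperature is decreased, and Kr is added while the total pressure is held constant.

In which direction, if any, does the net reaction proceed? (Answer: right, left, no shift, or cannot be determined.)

Dilution scales every aqueous concentration by the same factor. Δn_aq = 2 − 2 = 0, so Q is unchanged — no shift.
The forward reaction is endothermic. Lowering T favours the exothermic direction — shift to the left.
Adding inert gas at constant total pressure expands the volume and lowers every reacting partial pressure. With Δn_gas = 1 − 0 = +1, Q moves away from K toward the side with fewer gas moles, so the system shifts toward the side with more gas moles — to the right.
The individual effects push in opposite directions; without quantitative information the net direction cannot be determined.

cannot be determined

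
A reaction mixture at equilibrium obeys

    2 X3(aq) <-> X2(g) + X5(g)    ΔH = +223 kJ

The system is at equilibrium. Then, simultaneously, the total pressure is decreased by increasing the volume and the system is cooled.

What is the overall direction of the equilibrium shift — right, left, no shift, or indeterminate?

Gas moles: reactants 0, products 2 (Δn_gas = +2). Expansion shifts the system toward the side with more moles of gas — to the right.
The forward reaction is endothermic. Lowering T favours the exothermic direction — shift to the left.
The individual effects push in opposite directions; without quantitative information the net direction cannot be determined.

cannot be determined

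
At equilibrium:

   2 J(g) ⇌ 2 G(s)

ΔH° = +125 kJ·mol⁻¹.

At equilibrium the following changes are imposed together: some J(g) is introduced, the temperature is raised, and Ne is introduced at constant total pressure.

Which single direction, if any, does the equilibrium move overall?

Adding J (g), a reactant, drives the reaction to the right.
The forward reaction is endothermic. Raising T favours the endothermic direction — shift to the right.
Adding inert gas at constant total pressure expands the volume and lowers every reacting partial pressure. With Δn_gas = 0 − 2 = -2, Q moves away from K toward the side with fewer gas moles, so the system shifts toward the side with more gas moles — to the left.
The individual effects push in opposite directions; without quantitative information the net direction cannot be determined.

cannot be determined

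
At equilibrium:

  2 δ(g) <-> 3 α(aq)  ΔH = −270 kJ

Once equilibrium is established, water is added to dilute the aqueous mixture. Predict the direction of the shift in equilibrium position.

right

Dilution lowers every aqueous concentration by the same factor. Δn_aq = 3 − 0 = +3, so the system shifts toward the side with more dissolved moles — to the right.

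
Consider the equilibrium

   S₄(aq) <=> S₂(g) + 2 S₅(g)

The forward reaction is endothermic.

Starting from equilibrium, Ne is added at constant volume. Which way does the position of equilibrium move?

no shift

At constant volume, adding an inert gas leaves every reacting species' partial pressure unchanged, so Q is unchanged — no shift from this change.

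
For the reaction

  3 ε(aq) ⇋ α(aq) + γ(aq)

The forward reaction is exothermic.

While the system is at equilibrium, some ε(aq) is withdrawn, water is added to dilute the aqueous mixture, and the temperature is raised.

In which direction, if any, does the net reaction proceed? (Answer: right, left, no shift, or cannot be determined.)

left

Removing ε (aq), a reactant, drives the reaction to the left.
Dilution lowers every aqueous concentration by the same factor. Δn_aq = 2 − 3 = -1, so the system shifts toward the side with more dissolved moles — to the left.
The forward reaction is exothermic. Raising T favours the endothermic direction — shift to the left.
All effects act in the same direction — net shift to the left.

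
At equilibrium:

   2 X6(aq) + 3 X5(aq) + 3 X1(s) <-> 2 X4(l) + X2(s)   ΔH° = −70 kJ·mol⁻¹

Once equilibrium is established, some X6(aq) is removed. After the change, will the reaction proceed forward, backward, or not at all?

left

Removing X6 (aq), a reactant, drives the reaction to the left.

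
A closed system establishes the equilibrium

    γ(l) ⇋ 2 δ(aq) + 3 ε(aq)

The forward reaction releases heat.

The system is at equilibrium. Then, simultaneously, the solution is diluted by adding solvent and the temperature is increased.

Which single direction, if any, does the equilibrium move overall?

cannot be determined

Dilution lowers every aqueous concentration by the same factor. Δn_aq = 5 − 0 = +5, so the system shifts toward the side with more dissolved moles — to the right.
The forward reaction is exothermic. Raising T favours the endothermic direction — shift to the left.
The individual effects push in opposite directions; without quantitative information the net direction cannot be determined.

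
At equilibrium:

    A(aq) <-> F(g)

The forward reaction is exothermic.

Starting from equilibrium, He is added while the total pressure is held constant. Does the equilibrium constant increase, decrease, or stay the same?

unchanged

The equilibrium constant depends only on temperature. This perturbation may move the position of equilibrium, but since T is unchanged, K itself is unchanged.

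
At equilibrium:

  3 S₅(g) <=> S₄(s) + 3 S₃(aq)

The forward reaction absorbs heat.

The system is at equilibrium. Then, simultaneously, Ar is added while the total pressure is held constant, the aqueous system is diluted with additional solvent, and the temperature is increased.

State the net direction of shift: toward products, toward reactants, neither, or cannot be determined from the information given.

Adding inert gas at constant total pressure expands the volume and lowers every reacting partial pressure. With Δn_gas = 0 − 3 = -3, Q moves away from K toward the side with fewer gas moles, so the system shifts toward the side with more gas moles — to the left.
Dilution lowers every aqueous concentration by the same factor. Δn_aq = 3 − 0 = +3, so the system shifts toward the side with more dissolved moles — to the right.
The forward reaction is endothermic. Raising T favours the endothermic direction — shift to the right.
The individual effects push in opposite directions; without quantitative information the net direction cannot be determined.

cannot be determined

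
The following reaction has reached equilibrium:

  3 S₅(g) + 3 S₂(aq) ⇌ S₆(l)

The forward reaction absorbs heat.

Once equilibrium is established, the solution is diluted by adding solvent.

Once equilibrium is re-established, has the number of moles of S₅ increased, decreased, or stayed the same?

increases

Dilution lowers every aqueous concentration by the same factor. Δn_aq = 0 − 3 = -3, so the system shifts toward the side with more dissolved moles — to the left.
The net shift is to the left. S₅ is a reactant, so its amount increases.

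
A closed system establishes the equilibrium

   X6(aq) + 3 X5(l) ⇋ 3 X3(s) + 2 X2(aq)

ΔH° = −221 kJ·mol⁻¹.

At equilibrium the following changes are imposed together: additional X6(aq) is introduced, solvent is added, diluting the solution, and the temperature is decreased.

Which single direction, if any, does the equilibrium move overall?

Adding X6 (aq), a reactant, drives the reaction to the right.
Dilution lowers every aqueous concentration by the same factor. Δn_aq = 2 − 1 = +1, so the system shifts toward the side with more dissolved moles — to the right.
The forward reaction is exothermic. Lowering T favours the exothermic direction — shift to the right.
All effects act in the same direction — net shift to the right.

right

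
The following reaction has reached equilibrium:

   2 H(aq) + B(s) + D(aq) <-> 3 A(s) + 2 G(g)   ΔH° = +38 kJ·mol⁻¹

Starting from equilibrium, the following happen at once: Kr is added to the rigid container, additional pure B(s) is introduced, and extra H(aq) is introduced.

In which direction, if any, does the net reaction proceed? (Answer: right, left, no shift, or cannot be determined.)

right

At constant volume, adding an inert gas leaves every reacting species' partial pressure unchanged, so Q is unchanged — no shift from this change.
B is a pure solid; its activity is 1 regardless of amount, so Q is unaffected — no shift from this change.
Adding H (aq), a reactant, drives the reaction to the right.
Only the nonzero effect(s) matter; the net shift is to the right.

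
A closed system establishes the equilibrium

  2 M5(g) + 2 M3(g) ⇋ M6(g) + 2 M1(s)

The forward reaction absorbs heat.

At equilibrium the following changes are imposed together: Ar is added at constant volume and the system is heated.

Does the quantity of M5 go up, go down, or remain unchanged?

At constant volume, adding an inert gas leaves every reacting species' partial pressure unchanged, so Q is unchanged — no shift from this change.
The forward reaction is endothermic. Raising T favours the endothermic direction — shift to the right.
The net shift is to the right. M5 is a reactant, so its amount decreases.

decreases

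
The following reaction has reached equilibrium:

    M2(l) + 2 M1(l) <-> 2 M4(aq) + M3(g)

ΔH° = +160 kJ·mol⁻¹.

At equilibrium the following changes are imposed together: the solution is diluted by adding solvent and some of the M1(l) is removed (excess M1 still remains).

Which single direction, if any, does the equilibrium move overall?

Dilution lowers every aqueous concentration by the same factor. Δn_aq = 2 − 0 = +2, so the system shifts toward the side with more dissolved moles — to the right.
M1 is a pure liquid; its activity is 1 regardless of amount, so Q is unaffected — no shift from this change.
Only the nonzero effect(s) matter; the net shift is to the right.

right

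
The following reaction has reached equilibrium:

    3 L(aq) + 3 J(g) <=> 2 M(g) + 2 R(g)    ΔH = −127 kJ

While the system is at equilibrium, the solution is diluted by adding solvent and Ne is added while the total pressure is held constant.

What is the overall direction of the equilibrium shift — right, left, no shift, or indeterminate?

cannot be determined

Dilution lowers every aqueous concentration by the same factor. Δn_aq = 0 − 3 = -3, so the system shifts toward the side with more dissolved moles — to the left.
Adding inert gas at constant total pressure expands the volume and lowers every reacting partial pressure. With Δn_gas = 4 − 3 = +1, Q moves away from K toward the side with fewer gas moles, so the system shifts toward the side with more gas moles — to the right.
The individual effects push in opposite directions; without quantitative information the net direction cannot be determined.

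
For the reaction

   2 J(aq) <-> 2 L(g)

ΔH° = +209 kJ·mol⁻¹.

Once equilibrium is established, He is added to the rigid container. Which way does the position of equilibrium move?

no shift

At constant volume, adding an inert gas leaves every reacting species' partial pressure unchanged, so Q is unchanged — no shift from this change.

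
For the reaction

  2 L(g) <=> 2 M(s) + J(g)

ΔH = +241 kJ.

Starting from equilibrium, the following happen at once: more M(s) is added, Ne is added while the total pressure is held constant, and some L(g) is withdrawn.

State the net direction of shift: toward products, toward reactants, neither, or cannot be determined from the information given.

M is a pure solid; its activity is 1 regardless of amount, so Q is unaffected — no shift from this change.
Adding inert gas at constant total pressure expands the volume and lowers every reacting partial pressure. With Δn_gas = 1 − 2 = -1, Q moves away from K toward the side with fewer gas moles, so the system shifts toward the side with more gas moles — to the left.
Removing L (g), a reactant, drives the reaction to the left.
Only the nonzero effect(s) matter; the net shift is to the left.

left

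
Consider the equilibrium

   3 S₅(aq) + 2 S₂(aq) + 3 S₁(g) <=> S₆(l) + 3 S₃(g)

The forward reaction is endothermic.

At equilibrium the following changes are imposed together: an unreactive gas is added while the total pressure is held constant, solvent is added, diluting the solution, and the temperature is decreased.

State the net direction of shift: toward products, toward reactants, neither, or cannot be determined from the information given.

left

Adding inert gas at constant total pressure expands the volume, scaling every reacting partial pressure by the same factor. Δn_gas = 3 − 3 = 0, so Q is unchanged — no shift.
Dilution lowers every aqueous concentration by the same factor. Δn_aq = 0 − 5 = -5, so the system shifts toward the side with more dissolved moles — to the left.
The forward reaction is endothermic. Lowering T favours the exothermic direction — shift to the left.
Only the nonzero effect(s) matter; the net shift is to the left.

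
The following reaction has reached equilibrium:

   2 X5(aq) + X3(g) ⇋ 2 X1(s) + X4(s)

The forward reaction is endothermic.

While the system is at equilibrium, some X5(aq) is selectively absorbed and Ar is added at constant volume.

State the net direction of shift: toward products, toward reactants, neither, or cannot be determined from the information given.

Removing X5 (aq), a reactant, drives the reaction to the left.
At constant volume, adding an inert gas leaves every reacting species' partial pressure unchanged, so Q is unchanged — no shift from this change.
Only the nonzero effect(s) matter; the net shift is to the left.

left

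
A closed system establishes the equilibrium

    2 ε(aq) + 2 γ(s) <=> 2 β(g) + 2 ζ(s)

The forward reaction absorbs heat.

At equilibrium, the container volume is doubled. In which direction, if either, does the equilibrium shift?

Gas moles: reactants 0, products 2 (Δn_gas = +2). Expansion shifts the system toward the side with more moles of gas — to the right.

right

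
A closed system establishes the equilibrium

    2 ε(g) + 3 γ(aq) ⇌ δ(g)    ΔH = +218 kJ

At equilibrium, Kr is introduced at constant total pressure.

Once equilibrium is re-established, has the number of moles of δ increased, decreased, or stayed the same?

decreases

Adding inert gas at constant total pressure expands the volume and lowers every reacting partial pressure. With Δn_gas = 1 − 2 = -1, Q moves away from K toward the side with fewer gas moles, so the system shifts toward the side with more gas moles — to the left.
The net shift is to the left. δ is a product, so its amount decreases.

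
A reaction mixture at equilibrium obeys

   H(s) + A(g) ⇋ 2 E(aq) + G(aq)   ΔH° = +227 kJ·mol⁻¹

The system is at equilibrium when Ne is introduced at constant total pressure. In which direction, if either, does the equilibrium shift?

left

Adding inert gas at constant total pressure expands the volume and lowers every reacting partial pressure. With Δn_gas = 0 − 1 = -1, Q moves away from K toward the side with fewer gas moles, so the system shifts toward the side with more gas moles — to the left.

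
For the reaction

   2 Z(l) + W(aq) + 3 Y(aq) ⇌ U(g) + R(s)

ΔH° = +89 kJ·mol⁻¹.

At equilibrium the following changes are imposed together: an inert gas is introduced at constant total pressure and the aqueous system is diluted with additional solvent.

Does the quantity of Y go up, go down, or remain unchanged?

cannot be determined

Adding inert gas at constant total pressure expands the volume and lowers every reacting partial pressure. With Δn_gas = 1 − 0 = +1, Q moves away from K toward the side with fewer gas moles, so the system shifts toward the side with more gas moles — to the right.
Dilution lowers every aqueous concentration by the same factor. Δn_aq = 0 − 4 = -4, so the system shifts toward the side with more dissolved moles — to the left.
The two effects oppose each other, so the net shift — and hence the change in Y — cannot be determined from the given information.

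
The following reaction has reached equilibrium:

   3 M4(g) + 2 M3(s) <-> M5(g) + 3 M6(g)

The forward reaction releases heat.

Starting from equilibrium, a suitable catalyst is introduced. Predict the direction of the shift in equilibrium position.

no shift

A catalyst speeds both forward and reverse rates equally; it changes neither Q nor K — no shift from this change.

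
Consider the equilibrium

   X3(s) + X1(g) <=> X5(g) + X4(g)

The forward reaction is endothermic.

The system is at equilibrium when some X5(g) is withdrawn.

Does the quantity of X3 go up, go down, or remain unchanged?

decreases

Removing X5 (g), a product, drives the reaction to the right.
The net shift is to the right. X3 is a reactant, so its amount decreases.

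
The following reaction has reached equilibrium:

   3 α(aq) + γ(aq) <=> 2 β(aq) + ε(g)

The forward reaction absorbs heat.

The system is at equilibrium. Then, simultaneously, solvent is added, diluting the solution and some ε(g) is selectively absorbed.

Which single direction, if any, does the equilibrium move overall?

Dilution lowers every aqueous concentration by the same factor. Δn_aq = 2 − 4 = -2, so the system shifts toward the side with more dissolved moles — to the left.
Removing ε (g), a product, drives the reaction to the right.
The individual effects push in opposite directions; without quantitative information the net direction cannot be determined.

cannot be determined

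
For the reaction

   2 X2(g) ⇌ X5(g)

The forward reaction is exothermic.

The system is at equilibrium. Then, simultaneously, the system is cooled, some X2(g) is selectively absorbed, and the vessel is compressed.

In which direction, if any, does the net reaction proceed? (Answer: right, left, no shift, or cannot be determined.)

The forward reaction is exothermic. Lowering T favours the exothermic direction — shift to the right.
Removing X2 (g), a reactant, drives the reaction to the left.
Gas moles: reactants 2, products 1 (Δn_gas = -1). Compression shifts the system toward the side with fewer moles of gas — to the right.
The individual effects push in opposite directions; without quantitative information the net direction cannot be determined.

cannot be determined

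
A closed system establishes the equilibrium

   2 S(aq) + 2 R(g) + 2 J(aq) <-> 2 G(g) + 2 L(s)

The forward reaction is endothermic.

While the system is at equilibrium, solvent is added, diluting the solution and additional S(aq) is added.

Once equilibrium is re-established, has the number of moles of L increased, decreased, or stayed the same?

cannot be determined

Dilution lowers every aqueous concentration by the same factor. Δn_aq = 0 − 4 = -4, so the system shifts toward the side with more dissolved moles — to the left.
Adding S (aq), a reactant, drives the reaction to the right.
The two effects oppose each other, so the net shift — and hence the change in L — cannot be determined from the given information.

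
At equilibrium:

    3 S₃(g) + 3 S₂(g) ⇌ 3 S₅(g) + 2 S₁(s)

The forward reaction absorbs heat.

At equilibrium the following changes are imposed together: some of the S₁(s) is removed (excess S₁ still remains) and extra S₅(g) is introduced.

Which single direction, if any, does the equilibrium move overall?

S₁ is a pure solid; its activity is 1 regardless of amount, so Q is unaffected — no shift from this change.
Adding S₅ (g), a product, drives the reaction to the left.
Only the nonzero effect(s) matter; the net shift is to the left.

left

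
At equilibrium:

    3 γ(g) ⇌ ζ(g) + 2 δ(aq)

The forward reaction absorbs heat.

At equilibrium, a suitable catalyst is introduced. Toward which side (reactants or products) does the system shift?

no shift

A catalyst speeds both forward and reverse rates equally; it changes neither Q nor K — no shift from this change.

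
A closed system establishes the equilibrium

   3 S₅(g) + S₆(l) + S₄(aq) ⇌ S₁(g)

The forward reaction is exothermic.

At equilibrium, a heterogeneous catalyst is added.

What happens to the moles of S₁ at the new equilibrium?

unchanged

A catalyst speeds both forward and reverse rates equally; it changes neither Q nor K — no shift from this change.
No net shift occurs, so the amount of S₁ is unchanged.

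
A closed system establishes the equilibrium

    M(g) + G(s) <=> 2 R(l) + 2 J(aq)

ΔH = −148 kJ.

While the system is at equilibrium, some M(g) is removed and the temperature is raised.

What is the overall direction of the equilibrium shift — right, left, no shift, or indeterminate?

Removing M (g), a reactant, drives the reaction to the left.
The forward reaction is exothermic. Raising T favours the endothermic direction — shift to the left.
All effects act in the same direction — net shift to the left.

left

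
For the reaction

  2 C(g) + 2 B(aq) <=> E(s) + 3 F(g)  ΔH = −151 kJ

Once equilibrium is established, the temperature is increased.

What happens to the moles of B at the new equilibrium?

The forward reaction is exothermic. Raising T favours the endothermic direction — shift to the left.
The net shift is to the left. B is a reactant, so its amount increases.

increases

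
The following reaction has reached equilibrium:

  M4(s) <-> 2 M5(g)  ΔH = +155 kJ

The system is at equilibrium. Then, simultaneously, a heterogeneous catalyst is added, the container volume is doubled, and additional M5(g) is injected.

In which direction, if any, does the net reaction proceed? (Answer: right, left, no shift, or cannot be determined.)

cannot be determined

A catalyst speeds both forward and reverse rates equally; it changes neither Q nor K — no shift from this change.
Gas moles: reactants 0, products 2 (Δn_gas = +2). Expansion shifts the system toward the side with more moles of gas — to the right.
Adding M5 (g), a product, drives the reaction to the left.
The individual effects push in opposite directions; without quantitative information the net direction cannot be determined.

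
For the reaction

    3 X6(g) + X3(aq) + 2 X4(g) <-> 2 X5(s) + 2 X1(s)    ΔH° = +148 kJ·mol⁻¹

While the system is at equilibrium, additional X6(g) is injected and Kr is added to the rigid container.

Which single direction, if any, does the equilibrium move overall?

right

Adding X6 (g), a reactant, drives the reaction to the right.
At constant volume, adding an inert gas leaves every reacting species' partial pressure unchanged, so Q is unchanged — no shift from this change.
Only the nonzero effect(s) matter; the net shift is to the right.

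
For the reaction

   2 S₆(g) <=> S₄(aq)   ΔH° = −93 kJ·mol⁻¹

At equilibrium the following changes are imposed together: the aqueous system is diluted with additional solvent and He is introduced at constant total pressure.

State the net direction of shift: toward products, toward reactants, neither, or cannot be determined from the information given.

Dilution lowers every aqueous concentration by the same factor. Δn_aq = 1 − 0 = +1, so the system shifts toward the side with more dissolved moles — to the right.
Adding inert gas at constant total pressure expands the volume and lowers every reacting partial pressure. With Δn_gas = 0 − 2 = -2, Q moves away from K toward the side with fewer gas moles, so the system shifts toward the side with more gas moles — to the left.
The individual effects push in opposite directions; without quantitative information the net direction cannot be determined.

cannot be determined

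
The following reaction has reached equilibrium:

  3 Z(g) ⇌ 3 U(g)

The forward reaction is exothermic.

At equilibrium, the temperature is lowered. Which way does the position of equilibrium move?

right

The forward reaction is exothermic. Lowering T favours the exothermic direction — shift to the right.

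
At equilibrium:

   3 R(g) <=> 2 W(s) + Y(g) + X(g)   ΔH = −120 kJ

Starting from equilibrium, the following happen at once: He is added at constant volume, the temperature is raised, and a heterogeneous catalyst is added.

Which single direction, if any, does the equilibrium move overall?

left

At constant volume, adding an inert gas leaves every reacting species' partial pressure unchanged, so Q is unchanged — no shift from this change.
The forward reaction is exothermic. Raising T favours the endothermic direction — shift to the left.
A catalyst speeds both forward and reverse rates equally; it changes neither Q nor K — no shift from this change.
Only the nonzero effect(s) matter; the net shift is to the left.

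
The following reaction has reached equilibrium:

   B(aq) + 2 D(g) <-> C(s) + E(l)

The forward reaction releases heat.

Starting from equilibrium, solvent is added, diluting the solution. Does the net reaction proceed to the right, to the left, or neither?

left

Dilution lowers every aqueous concentration by the same factor. Δn_aq = 0 − 1 = -1, so the system shifts toward the side with more dissolved moles — to the left.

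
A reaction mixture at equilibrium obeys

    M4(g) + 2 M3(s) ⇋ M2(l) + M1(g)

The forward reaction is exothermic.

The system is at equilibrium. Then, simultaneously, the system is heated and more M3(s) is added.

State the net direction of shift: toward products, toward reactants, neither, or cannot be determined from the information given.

The forward reaction is exothermic. Raising T favours the endothermic direction — shift to the left.
M3 is a pure solid; its activity is 1 regardless of amount, so Q is unaffected — no shift from this change.
Only the nonzero effect(s) matter; the net shift is to the left.

left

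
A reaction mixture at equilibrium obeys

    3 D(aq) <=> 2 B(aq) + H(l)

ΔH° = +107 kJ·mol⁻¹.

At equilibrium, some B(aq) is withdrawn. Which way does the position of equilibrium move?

Removing B (aq), a product, drives the reaction to the right.

right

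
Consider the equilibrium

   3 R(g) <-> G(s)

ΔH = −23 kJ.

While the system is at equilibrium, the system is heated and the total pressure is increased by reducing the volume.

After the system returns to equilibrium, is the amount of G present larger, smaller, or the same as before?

cannot be determined

The forward reaction is exothermic. Raising T favours the endothermic direction — shift to the left.
Gas moles: reactants 3, products 0 (Δn_gas = -3). Compression shifts the system toward the side with fewer moles of gas — to the right.
The two effects oppose each other, so the net shift — and hence the change in G — cannot be determined from the given information.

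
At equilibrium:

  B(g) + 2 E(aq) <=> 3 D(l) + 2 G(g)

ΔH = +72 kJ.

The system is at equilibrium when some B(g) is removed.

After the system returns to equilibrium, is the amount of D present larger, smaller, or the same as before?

Removing B (g), a reactant, drives the reaction to the left.
The net shift is to the left. D is a product, so its amount decreases.

decreases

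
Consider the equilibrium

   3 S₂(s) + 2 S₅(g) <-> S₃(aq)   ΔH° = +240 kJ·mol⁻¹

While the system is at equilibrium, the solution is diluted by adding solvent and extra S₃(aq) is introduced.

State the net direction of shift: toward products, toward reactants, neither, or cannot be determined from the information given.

Dilution lowers every aqueous concentration by the same factor. Δn_aq = 1 − 0 = +1, so the system shifts toward the side with more dissolved moles — to the right.
Adding S₃ (aq), a product, drives the reaction to the left.
The individual effects push in opposite directions; without quantitative information the net direction cannot be determined.

cannot be determined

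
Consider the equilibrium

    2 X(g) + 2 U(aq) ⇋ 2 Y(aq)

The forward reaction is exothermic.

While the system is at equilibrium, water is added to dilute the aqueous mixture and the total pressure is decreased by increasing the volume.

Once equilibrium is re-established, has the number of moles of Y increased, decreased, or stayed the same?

decreases

Dilution scales every aqueous concentration by the same factor. Δn_aq = 2 − 2 = 0, so Q is unchanged — no shift.
Gas moles: reactants 2, products 0 (Δn_gas = -2). Expansion shifts the system toward the side with more moles of gas — to the left.
The net shift is to the left. Y is a product, so its amount decreases.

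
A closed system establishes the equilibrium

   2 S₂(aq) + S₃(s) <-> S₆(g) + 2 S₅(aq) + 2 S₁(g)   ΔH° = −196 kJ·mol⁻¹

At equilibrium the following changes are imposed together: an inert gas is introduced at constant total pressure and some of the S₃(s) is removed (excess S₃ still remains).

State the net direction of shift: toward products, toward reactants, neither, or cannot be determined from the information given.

Adding inert gas at constant total pressure expands the volume and lowers every reacting partial pressure. With Δn_gas = 3 − 0 = +3, Q moves away from K toward the side with fewer gas moles, so the system shifts toward the side with more gas moles — to the right.
S₃ is a pure solid; its activity is 1 regardless of amount, so Q is unaffected — no shift from this change.
Only the nonzero effect(s) matter; the net shift is to the right.

right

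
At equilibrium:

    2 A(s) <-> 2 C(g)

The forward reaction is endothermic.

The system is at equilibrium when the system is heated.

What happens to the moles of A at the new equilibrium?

decreases

The forward reaction is endothermic. Raising T favours the endothermic direction — shift to the right.
The net shift is to the right. A is a reactant, so its amount decreases.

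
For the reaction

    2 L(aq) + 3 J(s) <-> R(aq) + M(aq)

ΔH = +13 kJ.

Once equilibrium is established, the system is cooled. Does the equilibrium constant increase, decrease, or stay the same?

K depends on temperature via the van 't Hoff relation. The forward reaction is endothermic, so lowering T decreases K.

decreases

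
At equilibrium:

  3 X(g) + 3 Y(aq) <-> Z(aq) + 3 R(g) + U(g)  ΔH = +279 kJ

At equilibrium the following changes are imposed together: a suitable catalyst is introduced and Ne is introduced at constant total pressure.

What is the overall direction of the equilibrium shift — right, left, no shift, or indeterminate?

right

A catalyst speeds both forward and reverse rates equally; it changes neither Q nor K — no shift from this change.
Adding inert gas at constant total pressure expands the volume and lowers every reacting partial pressure. With Δn_gas = 4 − 3 = +1, Q moves away from K toward the side with fewer gas moles, so the system shifts toward the side with more gas moles — to the right.
Only the nonzero effect(s) matter; the net shift is to the right.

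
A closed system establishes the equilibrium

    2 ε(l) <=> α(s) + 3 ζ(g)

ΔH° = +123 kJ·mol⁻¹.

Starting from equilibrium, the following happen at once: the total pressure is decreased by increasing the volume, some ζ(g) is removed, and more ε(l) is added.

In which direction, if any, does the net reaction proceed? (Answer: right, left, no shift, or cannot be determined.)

Gas moles: reactants 0, products 3 (Δn_gas = +3). Expansion shifts the system toward the side with more moles of gas — to the right.
Removing ζ (g), a product, drives the reaction to the right.
ε is a pure liquid; its activity is 1 regardless of amount, so Q is unaffected — no shift from this change.
Only the nonzero effect(s) matter; the net shift is to the right.

right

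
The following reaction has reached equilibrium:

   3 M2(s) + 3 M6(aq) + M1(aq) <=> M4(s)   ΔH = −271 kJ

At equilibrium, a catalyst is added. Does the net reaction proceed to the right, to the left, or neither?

A catalyst speeds both forward and reverse rates equally; it changes neither Q nor K — no shift from this change.

no shift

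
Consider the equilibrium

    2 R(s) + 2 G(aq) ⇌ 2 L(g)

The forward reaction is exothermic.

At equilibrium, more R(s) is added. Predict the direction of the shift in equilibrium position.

no shift

R is a pure solid; its activity is 1 regardless of amount, so Q is unaffected — no shift from this change.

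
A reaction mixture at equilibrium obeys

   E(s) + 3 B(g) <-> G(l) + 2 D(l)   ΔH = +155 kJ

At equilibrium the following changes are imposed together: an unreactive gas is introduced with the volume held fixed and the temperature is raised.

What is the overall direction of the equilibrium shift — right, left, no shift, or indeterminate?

right

At constant volume, adding an inert gas leaves every reacting species' partial pressure unchanged, so Q is unchanged — no shift from this change.
The forward reaction is endothermic. Raising T favours the endothermic direction — shift to the right.
Only the nonzero effect(s) matter; the net shift is to the right.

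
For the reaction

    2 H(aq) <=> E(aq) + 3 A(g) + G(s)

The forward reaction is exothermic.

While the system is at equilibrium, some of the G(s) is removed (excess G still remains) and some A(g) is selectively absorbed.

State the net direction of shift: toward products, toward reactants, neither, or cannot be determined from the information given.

G is a pure solid; its activity is 1 regardless of amount, so Q is unaffected — no shift from this change.
Removing A (g), a product, drives the reaction to the right.
Only the nonzero effect(s) matter; the net shift is to the right.

right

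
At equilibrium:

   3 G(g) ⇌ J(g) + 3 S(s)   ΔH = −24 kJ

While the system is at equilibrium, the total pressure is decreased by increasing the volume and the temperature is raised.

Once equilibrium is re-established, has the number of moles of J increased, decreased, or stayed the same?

decreases

Gas moles: reactants 3, products 1 (Δn_gas = -2). Expansion shifts the system toward the side with more moles of gas — to the left.
The forward reaction is exothermic. Raising T favours the endothermic direction — shift to the left.
The net shift is to the left. J is a product, so its amount decreases.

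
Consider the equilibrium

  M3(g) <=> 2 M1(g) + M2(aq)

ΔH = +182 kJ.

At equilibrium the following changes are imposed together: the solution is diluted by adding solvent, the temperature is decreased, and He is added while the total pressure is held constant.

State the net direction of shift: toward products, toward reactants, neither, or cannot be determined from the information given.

Dilution lowers every aqueous concentration by the same factor. Δn_aq = 1 − 0 = +1, so the system shifts toward the side with more dissolved moles — to the right.
The forward reaction is endothermic. Lowering T favours the exothermic direction — shift to the left.
Adding inert gas at constant total pressure expands the volume and lowers every reacting partial pressure. With Δn_gas = 2 − 1 = +1, Q moves away from K toward the side with fewer gas moles, so the system shifts toward the side with more gas moles — to the right.
The individual effects push in opposite directions; without quantitative information the net direction cannot be determined.

cannot be determined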